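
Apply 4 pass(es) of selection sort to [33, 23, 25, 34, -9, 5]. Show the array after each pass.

Pass 1: Select minimum -9 at index 4, swap -> [-9, 23, 25, 34, 33, 5]
Pass 2: Select minimum 5 at index 5, swap -> [-9, 5, 25, 34, 33, 23]
Pass 3: Select minimum 23 at index 5, swap -> [-9, 5, 23, 34, 33, 25]
Pass 4: Select minimum 25 at index 5, swap -> [-9, 5, 23, 25, 33, 34]


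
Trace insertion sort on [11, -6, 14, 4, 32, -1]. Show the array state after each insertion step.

First element 11 is already 'sorted'
Insert -6: shifted 1 elements -> [-6, 11, 14, 4, 32, -1]
Insert 14: shifted 0 elements -> [-6, 11, 14, 4, 32, -1]
Insert 4: shifted 2 elements -> [-6, 4, 11, 14, 32, -1]
Insert 32: shifted 0 elements -> [-6, 4, 11, 14, 32, -1]
Insert -1: shifted 4 elements -> [-6, -1, 4, 11, 14, 32]


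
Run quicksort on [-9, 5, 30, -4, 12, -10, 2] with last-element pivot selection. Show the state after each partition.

Partition 1: pivot=2 at index 3 -> [-9, -4, -10, 2, 12, 30, 5]
Partition 2: pivot=-10 at index 0 -> [-10, -4, -9, 2, 12, 30, 5]
Partition 3: pivot=-9 at index 1 -> [-10, -9, -4, 2, 12, 30, 5]
Partition 4: pivot=5 at index 4 -> [-10, -9, -4, 2, 5, 30, 12]
Partition 5: pivot=12 at index 5 -> [-10, -9, -4, 2, 5, 12, 30]


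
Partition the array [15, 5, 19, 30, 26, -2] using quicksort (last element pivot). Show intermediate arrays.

Partition 1: pivot=-2 at index 0 -> [-2, 5, 19, 30, 26, 15]
Partition 2: pivot=15 at index 2 -> [-2, 5, 15, 30, 26, 19]
Partition 3: pivot=19 at index 3 -> [-2, 5, 15, 19, 26, 30]
Partition 4: pivot=30 at index 5 -> [-2, 5, 15, 19, 26, 30]


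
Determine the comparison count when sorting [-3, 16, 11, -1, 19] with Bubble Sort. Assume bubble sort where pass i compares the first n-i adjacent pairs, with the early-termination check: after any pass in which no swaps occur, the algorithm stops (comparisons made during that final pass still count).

Pass 1: compare adjacent pairs (0,1)..(3,4) = 4 comparison(s), 2 swap(s) -> [-3, 11, -1, 16, 19]
Pass 2: compare adjacent pairs (0,1)..(2,3) = 3 comparison(s), 1 swap(s) -> [-3, -1, 11, 16, 19]
Pass 3: compare adjacent pairs (0,1)..(1,2) = 2 comparison(s), 0 swap(s) -> [-3, -1, 11, 16, 19]
No swaps in this pass, so bubble sort stops here.
Total comparisons: 4 + 3 + 2 = 9


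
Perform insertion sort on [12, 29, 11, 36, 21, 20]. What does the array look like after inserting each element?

First element 12 is already 'sorted'
Insert 29: shifted 0 elements -> [12, 29, 11, 36, 21, 20]
Insert 11: shifted 2 elements -> [11, 12, 29, 36, 21, 20]
Insert 36: shifted 0 elements -> [11, 12, 29, 36, 21, 20]
Insert 21: shifted 2 elements -> [11, 12, 21, 29, 36, 20]
Insert 20: shifted 3 elements -> [11, 12, 20, 21, 29, 36]


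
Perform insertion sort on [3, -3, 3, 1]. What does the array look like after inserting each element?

First element 3 is already 'sorted'
Insert -3: shifted 1 elements -> [-3, 3, 3, 1]
Insert 3: shifted 0 elements -> [-3, 3, 3, 1]
Insert 1: shifted 2 elements -> [-3, 1, 3, 3]


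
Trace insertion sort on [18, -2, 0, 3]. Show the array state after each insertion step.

First element 18 is already 'sorted'
Insert -2: shifted 1 elements -> [-2, 18, 0, 3]
Insert 0: shifted 1 elements -> [-2, 0, 18, 3]
Insert 3: shifted 1 elements -> [-2, 0, 3, 18]


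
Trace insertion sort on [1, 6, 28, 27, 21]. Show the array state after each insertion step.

First element 1 is already 'sorted'
Insert 6: shifted 0 elements -> [1, 6, 28, 27, 21]
Insert 28: shifted 0 elements -> [1, 6, 28, 27, 21]
Insert 27: shifted 1 elements -> [1, 6, 27, 28, 21]
Insert 21: shifted 2 elements -> [1, 6, 21, 27, 28]


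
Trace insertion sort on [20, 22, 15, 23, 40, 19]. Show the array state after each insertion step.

First element 20 is already 'sorted'
Insert 22: shifted 0 elements -> [20, 22, 15, 23, 40, 19]
Insert 15: shifted 2 elements -> [15, 20, 22, 23, 40, 19]
Insert 23: shifted 0 elements -> [15, 20, 22, 23, 40, 19]
Insert 40: shifted 0 elements -> [15, 20, 22, 23, 40, 19]
Insert 19: shifted 4 elements -> [15, 19, 20, 22, 23, 40]


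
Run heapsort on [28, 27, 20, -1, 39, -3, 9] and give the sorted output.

Build heap: [39, 28, 20, -1, 27, -3, 9]
Extract 39: [28, 27, 20, -1, 9, -3, 39]
Extract 28: [27, 9, 20, -1, -3, 28, 39]
Extract 27: [20, 9, -3, -1, 27, 28, 39]
Extract 20: [9, -1, -3, 20, 27, 28, 39]
Extract 9: [-1, -3, 9, 20, 27, 28, 39]
Extract -1: [-3, -1, 9, 20, 27, 28, 39]


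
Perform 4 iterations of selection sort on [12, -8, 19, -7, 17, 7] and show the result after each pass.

Pass 1: Select minimum -8 at index 1, swap -> [-8, 12, 19, -7, 17, 7]
Pass 2: Select minimum -7 at index 3, swap -> [-8, -7, 19, 12, 17, 7]
Pass 3: Select minimum 7 at index 5, swap -> [-8, -7, 7, 12, 17, 19]
Pass 4: Select minimum 12 at index 3, swap -> [-8, -7, 7, 12, 17, 19]


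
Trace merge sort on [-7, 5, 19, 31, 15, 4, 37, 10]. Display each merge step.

Divide and conquer:
  Merge [-7] + [5] -> [-7, 5]
  Merge [19] + [31] -> [19, 31]
  Merge [-7, 5] + [19, 31] -> [-7, 5, 19, 31]
  Merge [15] + [4] -> [4, 15]
  Merge [37] + [10] -> [10, 37]
  Merge [4, 15] + [10, 37] -> [4, 10, 15, 37]
  Merge [-7, 5, 19, 31] + [4, 10, 15, 37] -> [-7, 4, 5, 10, 15, 19, 31, 37]


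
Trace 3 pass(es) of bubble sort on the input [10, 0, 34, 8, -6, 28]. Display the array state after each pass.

After pass 1: [0, 10, 8, -6, 28, 34] (4 swaps)
After pass 2: [0, 8, -6, 10, 28, 34] (2 swaps)
After pass 3: [0, -6, 8, 10, 28, 34] (1 swaps)
Total swaps: 7


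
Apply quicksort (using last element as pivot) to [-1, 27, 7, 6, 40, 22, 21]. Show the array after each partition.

Partition 1: pivot=21 at index 3 -> [-1, 7, 6, 21, 40, 22, 27]
Partition 2: pivot=6 at index 1 -> [-1, 6, 7, 21, 40, 22, 27]
Partition 3: pivot=27 at index 5 -> [-1, 6, 7, 21, 22, 27, 40]


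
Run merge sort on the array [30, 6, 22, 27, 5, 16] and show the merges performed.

Divide and conquer:
  Merge [6] + [22] -> [6, 22]
  Merge [30] + [6, 22] -> [6, 22, 30]
  Merge [5] + [16] -> [5, 16]
  Merge [27] + [5, 16] -> [5, 16, 27]
  Merge [6, 22, 30] + [5, 16, 27] -> [5, 6, 16, 22, 27, 30]


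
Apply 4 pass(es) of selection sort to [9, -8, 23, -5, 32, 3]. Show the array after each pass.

Pass 1: Select minimum -8 at index 1, swap -> [-8, 9, 23, -5, 32, 3]
Pass 2: Select minimum -5 at index 3, swap -> [-8, -5, 23, 9, 32, 3]
Pass 3: Select minimum 3 at index 5, swap -> [-8, -5, 3, 9, 32, 23]
Pass 4: Select minimum 9 at index 3, swap -> [-8, -5, 3, 9, 32, 23]


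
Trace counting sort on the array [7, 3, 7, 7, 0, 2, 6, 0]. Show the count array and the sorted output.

Count array: [2, 0, 1, 1, 0, 0, 1, 3]
(count[i] = number of elements equal to i)
Cumulative count: [2, 2, 3, 4, 4, 4, 5, 8]
Sorted: [0, 0, 2, 3, 6, 7, 7, 7]


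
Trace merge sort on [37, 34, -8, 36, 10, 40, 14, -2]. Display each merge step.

Divide and conquer:
  Merge [37] + [34] -> [34, 37]
  Merge [-8] + [36] -> [-8, 36]
  Merge [34, 37] + [-8, 36] -> [-8, 34, 36, 37]
  Merge [10] + [40] -> [10, 40]
  Merge [14] + [-2] -> [-2, 14]
  Merge [10, 40] + [-2, 14] -> [-2, 10, 14, 40]
  Merge [-8, 34, 36, 37] + [-2, 10, 14, 40] -> [-8, -2, 10, 14, 34, 36, 37, 40]


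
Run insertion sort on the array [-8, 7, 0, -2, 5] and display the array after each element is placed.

First element -8 is already 'sorted'
Insert 7: shifted 0 elements -> [-8, 7, 0, -2, 5]
Insert 0: shifted 1 elements -> [-8, 0, 7, -2, 5]
Insert -2: shifted 2 elements -> [-8, -2, 0, 7, 5]
Insert 5: shifted 1 elements -> [-8, -2, 0, 5, 7]


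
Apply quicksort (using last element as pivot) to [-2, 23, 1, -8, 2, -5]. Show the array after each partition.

Partition 1: pivot=-5 at index 1 -> [-8, -5, 1, -2, 2, 23]
Partition 2: pivot=23 at index 5 -> [-8, -5, 1, -2, 2, 23]
Partition 3: pivot=2 at index 4 -> [-8, -5, 1, -2, 2, 23]
Partition 4: pivot=-2 at index 2 -> [-8, -5, -2, 1, 2, 23]


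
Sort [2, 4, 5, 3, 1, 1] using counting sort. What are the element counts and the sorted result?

Count array: [0, 2, 1, 1, 1, 1]
(count[i] = number of elements equal to i)
Cumulative count: [0, 2, 3, 4, 5, 6]
Sorted: [1, 1, 2, 3, 4, 5]


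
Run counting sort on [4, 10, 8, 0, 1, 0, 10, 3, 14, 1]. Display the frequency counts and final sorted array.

Count array: [2, 2, 0, 1, 1, 0, 0, 0, 1, 0, 2, 0, 0, 0, 1]
(count[i] = number of elements equal to i)
Cumulative count: [2, 4, 4, 5, 6, 6, 6, 6, 7, 7, 9, 9, 9, 9, 10]
Sorted: [0, 0, 1, 1, 3, 4, 8, 10, 10, 14]


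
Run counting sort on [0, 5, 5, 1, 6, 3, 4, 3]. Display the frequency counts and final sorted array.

Count array: [1, 1, 0, 2, 1, 2, 1]
(count[i] = number of elements equal to i)
Cumulative count: [1, 2, 2, 4, 5, 7, 8]
Sorted: [0, 1, 3, 3, 4, 5, 5, 6]


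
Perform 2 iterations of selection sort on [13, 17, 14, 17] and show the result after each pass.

Pass 1: Select minimum 13 at index 0, swap -> [13, 17, 14, 17]
Pass 2: Select minimum 14 at index 2, swap -> [13, 14, 17, 17]


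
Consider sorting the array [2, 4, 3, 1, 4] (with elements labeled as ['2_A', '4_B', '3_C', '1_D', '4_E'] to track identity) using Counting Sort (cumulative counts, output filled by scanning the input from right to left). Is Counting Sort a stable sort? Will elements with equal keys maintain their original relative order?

Trace Counting Sort on the labeled array (the key is the number; the letter only tracks identity):
  Counts for values 0..4: [0, 1, 1, 1, 2]
  Cumulative counts: [0, 1, 2, 3, 5]
  Scan right to left: place 4_E at output index 4
  Scan right to left: place 1_D at output index 0
  Scan right to left: place 3_C at output index 2
  Scan right to left: place 4_B at output index 3
  Scan right to left: place 2_A at output index 1
  Output: [1_D, 2_A, 3_C, 4_B, 4_E]
Equal keys:
  value 4: originally 4_B, 4_E; after sorting 4_B, 4_E -> order preserved
All equal keys kept their original relative order. Counting Sort is stable: scanning the input right to left with decreasing cumulative counts places later duplicates at later output positions.
Answer: Stable


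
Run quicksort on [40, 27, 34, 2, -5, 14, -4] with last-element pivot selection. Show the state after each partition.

Partition 1: pivot=-4 at index 1 -> [-5, -4, 34, 2, 40, 14, 27]
Partition 2: pivot=27 at index 4 -> [-5, -4, 2, 14, 27, 34, 40]
Partition 3: pivot=14 at index 3 -> [-5, -4, 2, 14, 27, 34, 40]
Partition 4: pivot=40 at index 6 -> [-5, -4, 2, 14, 27, 34, 40]


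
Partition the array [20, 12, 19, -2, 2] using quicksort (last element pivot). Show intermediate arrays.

Partition 1: pivot=2 at index 1 -> [-2, 2, 19, 20, 12]
Partition 2: pivot=12 at index 2 -> [-2, 2, 12, 20, 19]
Partition 3: pivot=19 at index 3 -> [-2, 2, 12, 19, 20]


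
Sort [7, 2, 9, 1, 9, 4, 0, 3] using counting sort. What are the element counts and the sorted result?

Count array: [1, 1, 1, 1, 1, 0, 0, 1, 0, 2]
(count[i] = number of elements equal to i)
Cumulative count: [1, 2, 3, 4, 5, 5, 5, 6, 6, 8]
Sorted: [0, 1, 2, 3, 4, 7, 9, 9]


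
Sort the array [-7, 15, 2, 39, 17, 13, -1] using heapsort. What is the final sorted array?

Build heap: [39, 17, 13, 15, -7, 2, -1]
Extract 39: [17, 15, 13, -1, -7, 2, 39]
Extract 17: [15, 2, 13, -1, -7, 17, 39]
Extract 15: [13, 2, -7, -1, 15, 17, 39]
Extract 13: [2, -1, -7, 13, 15, 17, 39]
Extract 2: [-1, -7, 2, 13, 15, 17, 39]
Extract -1: [-7, -1, 2, 13, 15, 17, 39]


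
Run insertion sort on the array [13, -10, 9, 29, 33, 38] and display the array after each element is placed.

First element 13 is already 'sorted'
Insert -10: shifted 1 elements -> [-10, 13, 9, 29, 33, 38]
Insert 9: shifted 1 elements -> [-10, 9, 13, 29, 33, 38]
Insert 29: shifted 0 elements -> [-10, 9, 13, 29, 33, 38]
Insert 33: shifted 0 elements -> [-10, 9, 13, 29, 33, 38]
Insert 38: shifted 0 elements -> [-10, 9, 13, 29, 33, 38]


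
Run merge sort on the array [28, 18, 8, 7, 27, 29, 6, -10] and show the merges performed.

Divide and conquer:
  Merge [28] + [18] -> [18, 28]
  Merge [8] + [7] -> [7, 8]
  Merge [18, 28] + [7, 8] -> [7, 8, 18, 28]
  Merge [27] + [29] -> [27, 29]
  Merge [6] + [-10] -> [-10, 6]
  Merge [27, 29] + [-10, 6] -> [-10, 6, 27, 29]
  Merge [7, 8, 18, 28] + [-10, 6, 27, 29] -> [-10, 6, 7, 8, 18, 27, 28, 29]


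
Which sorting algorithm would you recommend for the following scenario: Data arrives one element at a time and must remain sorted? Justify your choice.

Best choice: Insertion sort
Reason: Insertion sort naturally handles online/streaming input by inserting each new element into sorted position


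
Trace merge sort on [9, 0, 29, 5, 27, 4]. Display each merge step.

Divide and conquer:
  Merge [0] + [29] -> [0, 29]
  Merge [9] + [0, 29] -> [0, 9, 29]
  Merge [27] + [4] -> [4, 27]
  Merge [5] + [4, 27] -> [4, 5, 27]
  Merge [0, 9, 29] + [4, 5, 27] -> [0, 4, 5, 9, 27, 29]


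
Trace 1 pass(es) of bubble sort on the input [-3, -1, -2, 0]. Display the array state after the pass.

After pass 1: [-3, -2, -1, 0] (1 swaps)
Total swaps: 1


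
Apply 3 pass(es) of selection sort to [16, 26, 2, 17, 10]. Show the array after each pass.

Pass 1: Select minimum 2 at index 2, swap -> [2, 26, 16, 17, 10]
Pass 2: Select minimum 10 at index 4, swap -> [2, 10, 16, 17, 26]
Pass 3: Select minimum 16 at index 2, swap -> [2, 10, 16, 17, 26]


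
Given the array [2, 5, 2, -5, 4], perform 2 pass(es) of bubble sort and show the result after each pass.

After pass 1: [2, 2, -5, 4, 5] (3 swaps)
After pass 2: [2, -5, 2, 4, 5] (1 swaps)
Total swaps: 4


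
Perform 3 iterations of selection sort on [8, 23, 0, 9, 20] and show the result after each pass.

Pass 1: Select minimum 0 at index 2, swap -> [0, 23, 8, 9, 20]
Pass 2: Select minimum 8 at index 2, swap -> [0, 8, 23, 9, 20]
Pass 3: Select minimum 9 at index 3, swap -> [0, 8, 9, 23, 20]


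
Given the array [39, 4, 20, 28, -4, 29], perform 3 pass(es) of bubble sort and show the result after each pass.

After pass 1: [4, 20, 28, -4, 29, 39] (5 swaps)
After pass 2: [4, 20, -4, 28, 29, 39] (1 swaps)
After pass 3: [4, -4, 20, 28, 29, 39] (1 swaps)
Total swaps: 7


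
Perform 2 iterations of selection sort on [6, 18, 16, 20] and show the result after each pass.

Pass 1: Select minimum 6 at index 0, swap -> [6, 18, 16, 20]
Pass 2: Select minimum 16 at index 2, swap -> [6, 16, 18, 20]


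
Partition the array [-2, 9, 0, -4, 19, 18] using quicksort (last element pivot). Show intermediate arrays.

Partition 1: pivot=18 at index 4 -> [-2, 9, 0, -4, 18, 19]
Partition 2: pivot=-4 at index 0 -> [-4, 9, 0, -2, 18, 19]
Partition 3: pivot=-2 at index 1 -> [-4, -2, 0, 9, 18, 19]
Partition 4: pivot=9 at index 3 -> [-4, -2, 0, 9, 18, 19]


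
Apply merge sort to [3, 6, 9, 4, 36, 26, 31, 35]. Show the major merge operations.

Divide and conquer:
  Merge [3] + [6] -> [3, 6]
  Merge [9] + [4] -> [4, 9]
  Merge [3, 6] + [4, 9] -> [3, 4, 6, 9]
  Merge [36] + [26] -> [26, 36]
  Merge [31] + [35] -> [31, 35]
  Merge [26, 36] + [31, 35] -> [26, 31, 35, 36]
  Merge [3, 4, 6, 9] + [26, 31, 35, 36] -> [3, 4, 6, 9, 26, 31, 35, 36]


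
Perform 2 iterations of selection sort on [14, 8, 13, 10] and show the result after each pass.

Pass 1: Select minimum 8 at index 1, swap -> [8, 14, 13, 10]
Pass 2: Select minimum 10 at index 3, swap -> [8, 10, 13, 14]


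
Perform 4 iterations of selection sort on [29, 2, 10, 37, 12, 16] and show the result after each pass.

Pass 1: Select minimum 2 at index 1, swap -> [2, 29, 10, 37, 12, 16]
Pass 2: Select minimum 10 at index 2, swap -> [2, 10, 29, 37, 12, 16]
Pass 3: Select minimum 12 at index 4, swap -> [2, 10, 12, 37, 29, 16]
Pass 4: Select minimum 16 at index 5, swap -> [2, 10, 12, 16, 29, 37]


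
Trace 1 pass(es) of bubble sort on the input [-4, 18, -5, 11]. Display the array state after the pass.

After pass 1: [-4, -5, 11, 18] (2 swaps)
Total swaps: 2


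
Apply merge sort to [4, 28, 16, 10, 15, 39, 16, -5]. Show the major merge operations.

Divide and conquer:
  Merge [4] + [28] -> [4, 28]
  Merge [16] + [10] -> [10, 16]
  Merge [4, 28] + [10, 16] -> [4, 10, 16, 28]
  Merge [15] + [39] -> [15, 39]
  Merge [16] + [-5] -> [-5, 16]
  Merge [15, 39] + [-5, 16] -> [-5, 15, 16, 39]
  Merge [4, 10, 16, 28] + [-5, 15, 16, 39] -> [-5, 4, 10, 15, 16, 16, 28, 39]


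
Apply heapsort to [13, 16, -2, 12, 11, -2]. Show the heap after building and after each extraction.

Build heap: [16, 13, -2, 12, 11, -2]
Extract 16: [13, 12, -2, -2, 11, 16]
Extract 13: [12, 11, -2, -2, 13, 16]
Extract 12: [11, -2, -2, 12, 13, 16]
Extract 11: [-2, -2, 11, 12, 13, 16]
Extract -2: [-2, -2, 11, 12, 13, 16]


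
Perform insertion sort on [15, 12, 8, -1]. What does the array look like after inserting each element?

First element 15 is already 'sorted'
Insert 12: shifted 1 elements -> [12, 15, 8, -1]
Insert 8: shifted 2 elements -> [8, 12, 15, -1]
Insert -1: shifted 3 elements -> [-1, 8, 12, 15]


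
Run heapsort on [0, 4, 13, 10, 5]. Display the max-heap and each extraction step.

Build heap: [13, 10, 0, 4, 5]
Extract 13: [10, 5, 0, 4, 13]
Extract 10: [5, 4, 0, 10, 13]
Extract 5: [4, 0, 5, 10, 13]
Extract 4: [0, 4, 5, 10, 13]


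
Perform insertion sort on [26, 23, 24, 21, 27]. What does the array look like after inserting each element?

First element 26 is already 'sorted'
Insert 23: shifted 1 elements -> [23, 26, 24, 21, 27]
Insert 24: shifted 1 elements -> [23, 24, 26, 21, 27]
Insert 21: shifted 3 elements -> [21, 23, 24, 26, 27]
Insert 27: shifted 0 elements -> [21, 23, 24, 26, 27]


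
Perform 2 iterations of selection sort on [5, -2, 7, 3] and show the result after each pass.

Pass 1: Select minimum -2 at index 1, swap -> [-2, 5, 7, 3]
Pass 2: Select minimum 3 at index 3, swap -> [-2, 3, 7, 5]


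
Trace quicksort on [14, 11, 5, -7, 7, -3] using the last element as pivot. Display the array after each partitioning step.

Partition 1: pivot=-3 at index 1 -> [-7, -3, 5, 14, 7, 11]
Partition 2: pivot=11 at index 4 -> [-7, -3, 5, 7, 11, 14]
Partition 3: pivot=7 at index 3 -> [-7, -3, 5, 7, 11, 14]


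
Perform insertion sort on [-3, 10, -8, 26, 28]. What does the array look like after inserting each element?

First element -3 is already 'sorted'
Insert 10: shifted 0 elements -> [-3, 10, -8, 26, 28]
Insert -8: shifted 2 elements -> [-8, -3, 10, 26, 28]
Insert 26: shifted 0 elements -> [-8, -3, 10, 26, 28]
Insert 28: shifted 0 elements -> [-8, -3, 10, 26, 28]


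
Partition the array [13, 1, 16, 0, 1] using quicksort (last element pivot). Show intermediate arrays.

Partition 1: pivot=1 at index 2 -> [1, 0, 1, 13, 16]
Partition 2: pivot=0 at index 0 -> [0, 1, 1, 13, 16]
Partition 3: pivot=16 at index 4 -> [0, 1, 1, 13, 16]


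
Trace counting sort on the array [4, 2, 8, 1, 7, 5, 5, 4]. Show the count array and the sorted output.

Count array: [0, 1, 1, 0, 2, 2, 0, 1, 1]
(count[i] = number of elements equal to i)
Cumulative count: [0, 1, 2, 2, 4, 6, 6, 7, 8]
Sorted: [1, 2, 4, 4, 5, 5, 7, 8]


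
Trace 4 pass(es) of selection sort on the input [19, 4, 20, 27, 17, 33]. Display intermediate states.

Pass 1: Select minimum 4 at index 1, swap -> [4, 19, 20, 27, 17, 33]
Pass 2: Select minimum 17 at index 4, swap -> [4, 17, 20, 27, 19, 33]
Pass 3: Select minimum 19 at index 4, swap -> [4, 17, 19, 27, 20, 33]
Pass 4: Select minimum 20 at index 4, swap -> [4, 17, 19, 20, 27, 33]


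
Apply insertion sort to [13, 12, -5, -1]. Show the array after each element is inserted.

First element 13 is already 'sorted'
Insert 12: shifted 1 elements -> [12, 13, -5, -1]
Insert -5: shifted 2 elements -> [-5, 12, 13, -1]
Insert -1: shifted 2 elements -> [-5, -1, 12, 13]


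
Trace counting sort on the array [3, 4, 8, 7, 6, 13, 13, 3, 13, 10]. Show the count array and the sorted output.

Count array: [0, 0, 0, 2, 1, 0, 1, 1, 1, 0, 1, 0, 0, 3]
(count[i] = number of elements equal to i)
Cumulative count: [0, 0, 0, 2, 3, 3, 4, 5, 6, 6, 7, 7, 7, 10]
Sorted: [3, 3, 4, 6, 7, 8, 10, 13, 13, 13]


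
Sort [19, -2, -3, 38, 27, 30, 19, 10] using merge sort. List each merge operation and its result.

Divide and conquer:
  Merge [19] + [-2] -> [-2, 19]
  Merge [-3] + [38] -> [-3, 38]
  Merge [-2, 19] + [-3, 38] -> [-3, -2, 19, 38]
  Merge [27] + [30] -> [27, 30]
  Merge [19] + [10] -> [10, 19]
  Merge [27, 30] + [10, 19] -> [10, 19, 27, 30]
  Merge [-3, -2, 19, 38] + [10, 19, 27, 30] -> [-3, -2, 10, 19, 19, 27, 30, 38]


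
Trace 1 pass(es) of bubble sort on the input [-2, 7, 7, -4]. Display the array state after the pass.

After pass 1: [-2, 7, -4, 7] (1 swaps)
Total swaps: 1


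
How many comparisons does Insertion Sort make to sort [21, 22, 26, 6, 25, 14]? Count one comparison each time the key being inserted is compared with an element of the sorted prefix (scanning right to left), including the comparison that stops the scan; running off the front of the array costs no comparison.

Insert 22: 21 <= 22 (stop) = 1 comparison(s) -> [21, 22, 26, 6, 25, 14]
Insert 26: 22 <= 26 (stop) = 1 comparison(s) -> [21, 22, 26, 6, 25, 14]
Insert 6: 26 > 6 (shift), 22 > 6 (shift), 21 > 6 (shift), reached front = 3 comparison(s) -> [6, 21, 22, 26, 25, 14]
Insert 25: 26 > 25 (shift), 22 <= 25 (stop) = 2 comparison(s) -> [6, 21, 22, 25, 26, 14]
Insert 14: 26 > 14 (shift), 25 > 14 (shift), 22 > 14 (shift), 21 > 14 (shift), 6 <= 14 (stop) = 5 comparison(s) -> [6, 14, 21, 22, 25, 26]
Total comparisons: 1 + 1 + 3 + 2 + 5 = 12


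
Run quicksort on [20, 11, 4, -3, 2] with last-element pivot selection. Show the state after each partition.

Partition 1: pivot=2 at index 1 -> [-3, 2, 4, 20, 11]
Partition 2: pivot=11 at index 3 -> [-3, 2, 4, 11, 20]


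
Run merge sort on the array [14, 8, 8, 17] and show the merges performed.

Divide and conquer:
  Merge [14] + [8] -> [8, 14]
  Merge [8] + [17] -> [8, 17]
  Merge [8, 14] + [8, 17] -> [8, 8, 14, 17]


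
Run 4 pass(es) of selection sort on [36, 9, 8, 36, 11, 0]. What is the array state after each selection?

Pass 1: Select minimum 0 at index 5, swap -> [0, 9, 8, 36, 11, 36]
Pass 2: Select minimum 8 at index 2, swap -> [0, 8, 9, 36, 11, 36]
Pass 3: Select minimum 9 at index 2, swap -> [0, 8, 9, 36, 11, 36]
Pass 4: Select minimum 11 at index 4, swap -> [0, 8, 9, 11, 36, 36]


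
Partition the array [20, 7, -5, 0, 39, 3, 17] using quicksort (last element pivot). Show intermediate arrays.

Partition 1: pivot=17 at index 4 -> [7, -5, 0, 3, 17, 20, 39]
Partition 2: pivot=3 at index 2 -> [-5, 0, 3, 7, 17, 20, 39]
Partition 3: pivot=0 at index 1 -> [-5, 0, 3, 7, 17, 20, 39]
Partition 4: pivot=39 at index 6 -> [-5, 0, 3, 7, 17, 20, 39]


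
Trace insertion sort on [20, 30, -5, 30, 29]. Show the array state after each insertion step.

First element 20 is already 'sorted'
Insert 30: shifted 0 elements -> [20, 30, -5, 30, 29]
Insert -5: shifted 2 elements -> [-5, 20, 30, 30, 29]
Insert 30: shifted 0 elements -> [-5, 20, 30, 30, 29]
Insert 29: shifted 2 elements -> [-5, 20, 29, 30, 30]


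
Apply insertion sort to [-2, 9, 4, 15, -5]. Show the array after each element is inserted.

First element -2 is already 'sorted'
Insert 9: shifted 0 elements -> [-2, 9, 4, 15, -5]
Insert 4: shifted 1 elements -> [-2, 4, 9, 15, -5]
Insert 15: shifted 0 elements -> [-2, 4, 9, 15, -5]
Insert -5: shifted 4 elements -> [-5, -2, 4, 9, 15]


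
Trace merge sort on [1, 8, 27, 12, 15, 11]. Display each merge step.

Divide and conquer:
  Merge [8] + [27] -> [8, 27]
  Merge [1] + [8, 27] -> [1, 8, 27]
  Merge [15] + [11] -> [11, 15]
  Merge [12] + [11, 15] -> [11, 12, 15]
  Merge [1, 8, 27] + [11, 12, 15] -> [1, 8, 11, 12, 15, 27]


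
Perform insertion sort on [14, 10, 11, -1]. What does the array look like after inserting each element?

First element 14 is already 'sorted'
Insert 10: shifted 1 elements -> [10, 14, 11, -1]
Insert 11: shifted 1 elements -> [10, 11, 14, -1]
Insert -1: shifted 3 elements -> [-1, 10, 11, 14]


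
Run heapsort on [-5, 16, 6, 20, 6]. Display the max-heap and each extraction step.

Build heap: [20, 16, 6, -5, 6]
Extract 20: [16, 6, 6, -5, 20]
Extract 16: [6, -5, 6, 16, 20]
Extract 6: [6, -5, 6, 16, 20]
Extract 6: [-5, 6, 6, 16, 20]


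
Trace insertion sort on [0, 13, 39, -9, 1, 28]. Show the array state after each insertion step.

First element 0 is already 'sorted'
Insert 13: shifted 0 elements -> [0, 13, 39, -9, 1, 28]
Insert 39: shifted 0 elements -> [0, 13, 39, -9, 1, 28]
Insert -9: shifted 3 elements -> [-9, 0, 13, 39, 1, 28]
Insert 1: shifted 2 elements -> [-9, 0, 1, 13, 39, 28]
Insert 28: shifted 1 elements -> [-9, 0, 1, 13, 28, 39]


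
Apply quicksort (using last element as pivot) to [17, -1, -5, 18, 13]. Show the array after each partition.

Partition 1: pivot=13 at index 2 -> [-1, -5, 13, 18, 17]
Partition 2: pivot=-5 at index 0 -> [-5, -1, 13, 18, 17]
Partition 3: pivot=17 at index 3 -> [-5, -1, 13, 17, 18]


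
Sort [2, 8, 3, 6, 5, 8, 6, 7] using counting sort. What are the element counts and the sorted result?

Count array: [0, 0, 1, 1, 0, 1, 2, 1, 2]
(count[i] = number of elements equal to i)
Cumulative count: [0, 0, 1, 2, 2, 3, 5, 6, 8]
Sorted: [2, 3, 5, 6, 6, 7, 8, 8]


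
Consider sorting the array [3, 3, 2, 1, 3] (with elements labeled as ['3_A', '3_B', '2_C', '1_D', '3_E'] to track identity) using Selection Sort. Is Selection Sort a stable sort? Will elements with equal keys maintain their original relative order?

Trace Selection Sort on the labeled array (the key is the number; the letter only tracks identity):
  Pass 1: minimum of unsorted part is 1_D at index 3; swap it with 3_A at index 0 -> [1_D, 3_B, 2_C, 3_A, 3_E]
  Pass 2: minimum of unsorted part is 2_C at index 2; swap it with 3_B at index 1 -> [1_D, 2_C, 3_B, 3_A, 3_E]
  Pass 3: minimum 3_B is already at index 2; no swap -> [1_D, 2_C, 3_B, 3_A, 3_E]
  Pass 4: minimum 3_A is already at index 3; no swap -> [1_D, 2_C, 3_B, 3_A, 3_E]
Final order: [1_D, 2_C, 3_B, 3_A, 3_E]
Equal keys:
  value 3: originally 3_A, 3_B, 3_E; after sorting 3_B, 3_A, 3_E -> order changed
Equal keys were reordered, so Selection Sort is not stable: the long-range swap that moves the minimum into place can carry an element past an equal key. (One such input is enough; an unstable sort may happen to preserve order on other inputs, but it gives no guarantee.)
Answer: Not stable


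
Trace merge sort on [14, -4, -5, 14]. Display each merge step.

Divide and conquer:
  Merge [14] + [-4] -> [-4, 14]
  Merge [-5] + [14] -> [-5, 14]
  Merge [-4, 14] + [-5, 14] -> [-5, -4, 14, 14]


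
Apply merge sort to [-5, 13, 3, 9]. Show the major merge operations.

Divide and conquer:
  Merge [-5] + [13] -> [-5, 13]
  Merge [3] + [9] -> [3, 9]
  Merge [-5, 13] + [3, 9] -> [-5, 3, 9, 13]


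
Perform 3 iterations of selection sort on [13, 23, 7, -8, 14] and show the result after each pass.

Pass 1: Select minimum -8 at index 3, swap -> [-8, 23, 7, 13, 14]
Pass 2: Select minimum 7 at index 2, swap -> [-8, 7, 23, 13, 14]
Pass 3: Select minimum 13 at index 3, swap -> [-8, 7, 13, 23, 14]


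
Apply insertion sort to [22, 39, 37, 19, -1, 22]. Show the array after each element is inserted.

First element 22 is already 'sorted'
Insert 39: shifted 0 elements -> [22, 39, 37, 19, -1, 22]
Insert 37: shifted 1 elements -> [22, 37, 39, 19, -1, 22]
Insert 19: shifted 3 elements -> [19, 22, 37, 39, -1, 22]
Insert -1: shifted 4 elements -> [-1, 19, 22, 37, 39, 22]
Insert 22: shifted 2 elements -> [-1, 19, 22, 22, 37, 39]


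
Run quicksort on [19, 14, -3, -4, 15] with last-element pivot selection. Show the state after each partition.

Partition 1: pivot=15 at index 3 -> [14, -3, -4, 15, 19]
Partition 2: pivot=-4 at index 0 -> [-4, -3, 14, 15, 19]
Partition 3: pivot=14 at index 2 -> [-4, -3, 14, 15, 19]


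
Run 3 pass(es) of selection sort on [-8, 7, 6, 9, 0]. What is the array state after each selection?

Pass 1: Select minimum -8 at index 0, swap -> [-8, 7, 6, 9, 0]
Pass 2: Select minimum 0 at index 4, swap -> [-8, 0, 6, 9, 7]
Pass 3: Select minimum 6 at index 2, swap -> [-8, 0, 6, 9, 7]


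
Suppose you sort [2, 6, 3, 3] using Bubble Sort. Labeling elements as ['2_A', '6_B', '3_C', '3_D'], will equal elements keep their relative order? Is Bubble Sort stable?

Trace Bubble Sort on the labeled array (the key is the number; the letter only tracks identity):
  After pass 1: [2_A, 3_C, 3_D, 6_B]
  After pass 2: [2_A, 3_C, 3_D, 6_B] (no swaps, done)
Final order: [2_A, 3_C, 3_D, 6_B]
Equal keys:
  value 3: originally 3_C, 3_D; after sorting 3_C, 3_D -> order preserved
All equal keys kept their original relative order. Bubble Sort is stable: it only swaps adjacent elements when the left one is strictly greater, so equal keys never move past each other.
Answer: Stable


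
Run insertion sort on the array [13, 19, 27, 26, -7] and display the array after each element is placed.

First element 13 is already 'sorted'
Insert 19: shifted 0 elements -> [13, 19, 27, 26, -7]
Insert 27: shifted 0 elements -> [13, 19, 27, 26, -7]
Insert 26: shifted 1 elements -> [13, 19, 26, 27, -7]
Insert -7: shifted 4 elements -> [-7, 13, 19, 26, 27]


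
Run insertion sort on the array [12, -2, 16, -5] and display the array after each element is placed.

First element 12 is already 'sorted'
Insert -2: shifted 1 elements -> [-2, 12, 16, -5]
Insert 16: shifted 0 elements -> [-2, 12, 16, -5]
Insert -5: shifted 3 elements -> [-5, -2, 12, 16]


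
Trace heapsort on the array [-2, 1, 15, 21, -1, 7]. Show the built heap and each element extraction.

Build heap: [21, 1, 15, -2, -1, 7]
Extract 21: [15, 1, 7, -2, -1, 21]
Extract 15: [7, 1, -1, -2, 15, 21]
Extract 7: [1, -2, -1, 7, 15, 21]
Extract 1: [-1, -2, 1, 7, 15, 21]
Extract -1: [-2, -1, 1, 7, 15, 21]


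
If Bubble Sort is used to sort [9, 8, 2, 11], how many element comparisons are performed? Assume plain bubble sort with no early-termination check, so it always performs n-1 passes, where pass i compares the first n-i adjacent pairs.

Pass 1: compare adjacent pairs (0,1)..(2,3) = 3 comparison(s), 2 swap(s) -> [8, 2, 9, 11]
Pass 2: compare adjacent pairs (0,1)..(1,2) = 2 comparison(s), 1 swap(s) -> [2, 8, 9, 11]
Pass 3: compare adjacent pairs (0,1)..(0,1) = 1 comparison(s), 0 swap(s) -> [2, 8, 9, 11]
Total comparisons: 3 + 2 + 1 = 6


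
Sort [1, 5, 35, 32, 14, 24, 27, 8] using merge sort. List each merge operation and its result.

Divide and conquer:
  Merge [1] + [5] -> [1, 5]
  Merge [35] + [32] -> [32, 35]
  Merge [1, 5] + [32, 35] -> [1, 5, 32, 35]
  Merge [14] + [24] -> [14, 24]
  Merge [27] + [8] -> [8, 27]
  Merge [14, 24] + [8, 27] -> [8, 14, 24, 27]
  Merge [1, 5, 32, 35] + [8, 14, 24, 27] -> [1, 5, 8, 14, 24, 27, 32, 35]


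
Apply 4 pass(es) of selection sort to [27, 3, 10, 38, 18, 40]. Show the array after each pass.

Pass 1: Select minimum 3 at index 1, swap -> [3, 27, 10, 38, 18, 40]
Pass 2: Select minimum 10 at index 2, swap -> [3, 10, 27, 38, 18, 40]
Pass 3: Select minimum 18 at index 4, swap -> [3, 10, 18, 38, 27, 40]
Pass 4: Select minimum 27 at index 4, swap -> [3, 10, 18, 27, 38, 40]


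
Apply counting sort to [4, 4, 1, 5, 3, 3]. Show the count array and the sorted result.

Count array: [0, 1, 0, 2, 2, 1]
(count[i] = number of elements equal to i)
Cumulative count: [0, 1, 1, 3, 5, 6]
Sorted: [1, 3, 3, 4, 4, 5]


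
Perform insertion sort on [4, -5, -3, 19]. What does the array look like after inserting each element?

First element 4 is already 'sorted'
Insert -5: shifted 1 elements -> [-5, 4, -3, 19]
Insert -3: shifted 1 elements -> [-5, -3, 4, 19]
Insert 19: shifted 0 elements -> [-5, -3, 4, 19]


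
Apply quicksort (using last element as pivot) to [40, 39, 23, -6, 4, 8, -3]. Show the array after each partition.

Partition 1: pivot=-3 at index 1 -> [-6, -3, 23, 40, 4, 8, 39]
Partition 2: pivot=39 at index 5 -> [-6, -3, 23, 4, 8, 39, 40]
Partition 3: pivot=8 at index 3 -> [-6, -3, 4, 8, 23, 39, 40]


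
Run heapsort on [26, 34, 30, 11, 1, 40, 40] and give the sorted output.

Build heap: [40, 34, 40, 11, 1, 30, 26]
Extract 40: [40, 34, 30, 11, 1, 26, 40]
Extract 40: [34, 26, 30, 11, 1, 40, 40]
Extract 34: [30, 26, 1, 11, 34, 40, 40]
Extract 30: [26, 11, 1, 30, 34, 40, 40]
Extract 26: [11, 1, 26, 30, 34, 40, 40]
Extract 11: [1, 11, 26, 30, 34, 40, 40]


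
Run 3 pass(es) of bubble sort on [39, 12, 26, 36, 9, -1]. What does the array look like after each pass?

After pass 1: [12, 26, 36, 9, -1, 39] (5 swaps)
After pass 2: [12, 26, 9, -1, 36, 39] (2 swaps)
After pass 3: [12, 9, -1, 26, 36, 39] (2 swaps)
Total swaps: 9


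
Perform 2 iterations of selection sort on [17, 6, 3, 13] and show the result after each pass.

Pass 1: Select minimum 3 at index 2, swap -> [3, 6, 17, 13]
Pass 2: Select minimum 6 at index 1, swap -> [3, 6, 17, 13]


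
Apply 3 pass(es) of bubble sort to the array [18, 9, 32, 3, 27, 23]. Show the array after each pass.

After pass 1: [9, 18, 3, 27, 23, 32] (4 swaps)
After pass 2: [9, 3, 18, 23, 27, 32] (2 swaps)
After pass 3: [3, 9, 18, 23, 27, 32] (1 swaps)
Total swaps: 7


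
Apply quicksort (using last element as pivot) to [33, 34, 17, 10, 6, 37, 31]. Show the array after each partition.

Partition 1: pivot=31 at index 3 -> [17, 10, 6, 31, 33, 37, 34]
Partition 2: pivot=6 at index 0 -> [6, 10, 17, 31, 33, 37, 34]
Partition 3: pivot=17 at index 2 -> [6, 10, 17, 31, 33, 37, 34]
Partition 4: pivot=34 at index 5 -> [6, 10, 17, 31, 33, 34, 37]


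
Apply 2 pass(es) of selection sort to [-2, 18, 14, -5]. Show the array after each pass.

Pass 1: Select minimum -5 at index 3, swap -> [-5, 18, 14, -2]
Pass 2: Select minimum -2 at index 3, swap -> [-5, -2, 14, 18]


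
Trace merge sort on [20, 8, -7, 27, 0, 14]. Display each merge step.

Divide and conquer:
  Merge [8] + [-7] -> [-7, 8]
  Merge [20] + [-7, 8] -> [-7, 8, 20]
  Merge [0] + [14] -> [0, 14]
  Merge [27] + [0, 14] -> [0, 14, 27]
  Merge [-7, 8, 20] + [0, 14, 27] -> [-7, 0, 8, 14, 20, 27]


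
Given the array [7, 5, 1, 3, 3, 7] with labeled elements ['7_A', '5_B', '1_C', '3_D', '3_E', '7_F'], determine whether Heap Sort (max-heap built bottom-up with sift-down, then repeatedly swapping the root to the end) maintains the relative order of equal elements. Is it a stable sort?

Trace Heap Sort on the labeled array (the key is the number; the letter only tracks identity):
  Build max-heap: [7_A, 5_B, 7_F, 3_D, 3_E, 1_C]
  Swap root 7_A to index 5, re-heapify first 5 -> [7_F, 5_B, 1_C, 3_D, 3_E, 7_A]
  Swap root 7_F to index 4, re-heapify first 4 -> [5_B, 3_E, 1_C, 3_D, 7_F, 7_A]
  Swap root 5_B to index 3, re-heapify first 3 -> [3_D, 3_E, 1_C, 5_B, 7_F, 7_A]
  Swap root 3_D to index 2, re-heapify first 2 -> [3_E, 1_C, 3_D, 5_B, 7_F, 7_A]
  Swap root 3_E to index 1, re-heapify first 1 -> [1_C, 3_E, 3_D, 5_B, 7_F, 7_A]
Final order: [1_C, 3_E, 3_D, 5_B, 7_F, 7_A]
Equal keys:
  value 3: originally 3_D, 3_E; after sorting 3_E, 3_D -> order changed
  value 7: originally 7_A, 7_F; after sorting 7_F, 7_A -> order changed
Equal keys were reordered, so Heap Sort is not stable: heap construction and root-to-end swaps move elements without regard to the original order of equal keys. (One such input is enough; an unstable sort may happen to preserve order on other inputs, but it gives no guarantee.)
Answer: Not stable


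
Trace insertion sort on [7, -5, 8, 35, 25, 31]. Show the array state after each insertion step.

First element 7 is already 'sorted'
Insert -5: shifted 1 elements -> [-5, 7, 8, 35, 25, 31]
Insert 8: shifted 0 elements -> [-5, 7, 8, 35, 25, 31]
Insert 35: shifted 0 elements -> [-5, 7, 8, 35, 25, 31]
Insert 25: shifted 1 elements -> [-5, 7, 8, 25, 35, 31]
Insert 31: shifted 1 elements -> [-5, 7, 8, 25, 31, 35]


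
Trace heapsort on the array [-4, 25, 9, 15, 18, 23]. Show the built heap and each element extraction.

Build heap: [25, 18, 23, 15, -4, 9]
Extract 25: [23, 18, 9, 15, -4, 25]
Extract 23: [18, 15, 9, -4, 23, 25]
Extract 18: [15, -4, 9, 18, 23, 25]
Extract 15: [9, -4, 15, 18, 23, 25]
Extract 9: [-4, 9, 15, 18, 23, 25]


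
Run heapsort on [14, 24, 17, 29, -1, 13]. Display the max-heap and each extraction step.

Build heap: [29, 24, 17, 14, -1, 13]
Extract 29: [24, 14, 17, 13, -1, 29]
Extract 24: [17, 14, -1, 13, 24, 29]
Extract 17: [14, 13, -1, 17, 24, 29]
Extract 14: [13, -1, 14, 17, 24, 29]
Extract 13: [-1, 13, 14, 17, 24, 29]


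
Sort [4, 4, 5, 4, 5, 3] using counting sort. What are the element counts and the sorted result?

Count array: [0, 0, 0, 1, 3, 2]
(count[i] = number of elements equal to i)
Cumulative count: [0, 0, 0, 1, 4, 6]
Sorted: [3, 4, 4, 4, 5, 5]


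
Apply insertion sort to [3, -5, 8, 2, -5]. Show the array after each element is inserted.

First element 3 is already 'sorted'
Insert -5: shifted 1 elements -> [-5, 3, 8, 2, -5]
Insert 8: shifted 0 elements -> [-5, 3, 8, 2, -5]
Insert 2: shifted 2 elements -> [-5, 2, 3, 8, -5]
Insert -5: shifted 3 elements -> [-5, -5, 2, 3, 8]


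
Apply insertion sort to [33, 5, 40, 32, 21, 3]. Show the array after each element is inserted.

First element 33 is already 'sorted'
Insert 5: shifted 1 elements -> [5, 33, 40, 32, 21, 3]
Insert 40: shifted 0 elements -> [5, 33, 40, 32, 21, 3]
Insert 32: shifted 2 elements -> [5, 32, 33, 40, 21, 3]
Insert 21: shifted 3 elements -> [5, 21, 32, 33, 40, 3]
Insert 3: shifted 5 elements -> [3, 5, 21, 32, 33, 40]


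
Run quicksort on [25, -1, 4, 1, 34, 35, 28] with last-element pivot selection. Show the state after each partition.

Partition 1: pivot=28 at index 4 -> [25, -1, 4, 1, 28, 35, 34]
Partition 2: pivot=1 at index 1 -> [-1, 1, 4, 25, 28, 35, 34]
Partition 3: pivot=25 at index 3 -> [-1, 1, 4, 25, 28, 35, 34]
Partition 4: pivot=34 at index 5 -> [-1, 1, 4, 25, 28, 34, 35]


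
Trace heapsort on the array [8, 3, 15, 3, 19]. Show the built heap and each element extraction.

Build heap: [19, 8, 15, 3, 3]
Extract 19: [15, 8, 3, 3, 19]
Extract 15: [8, 3, 3, 15, 19]
Extract 8: [3, 3, 8, 15, 19]
Extract 3: [3, 3, 8, 15, 19]


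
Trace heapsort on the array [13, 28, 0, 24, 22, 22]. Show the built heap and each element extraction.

Build heap: [28, 24, 22, 13, 22, 0]
Extract 28: [24, 22, 22, 13, 0, 28]
Extract 24: [22, 13, 22, 0, 24, 28]
Extract 22: [22, 13, 0, 22, 24, 28]
Extract 22: [13, 0, 22, 22, 24, 28]
Extract 13: [0, 13, 22, 22, 24, 28]


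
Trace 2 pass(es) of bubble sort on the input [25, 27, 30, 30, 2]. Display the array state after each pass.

After pass 1: [25, 27, 30, 2, 30] (1 swaps)
After pass 2: [25, 27, 2, 30, 30] (1 swaps)
Total swaps: 2


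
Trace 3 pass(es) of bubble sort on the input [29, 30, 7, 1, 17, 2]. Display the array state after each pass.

After pass 1: [29, 7, 1, 17, 2, 30] (4 swaps)
After pass 2: [7, 1, 17, 2, 29, 30] (4 swaps)
After pass 3: [1, 7, 2, 17, 29, 30] (2 swaps)
Total swaps: 10


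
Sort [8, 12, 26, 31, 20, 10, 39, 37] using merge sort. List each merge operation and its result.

Divide and conquer:
  Merge [8] + [12] -> [8, 12]
  Merge [26] + [31] -> [26, 31]
  Merge [8, 12] + [26, 31] -> [8, 12, 26, 31]
  Merge [20] + [10] -> [10, 20]
  Merge [39] + [37] -> [37, 39]
  Merge [10, 20] + [37, 39] -> [10, 20, 37, 39]
  Merge [8, 12, 26, 31] + [10, 20, 37, 39] -> [8, 10, 12, 20, 26, 31, 37, 39]


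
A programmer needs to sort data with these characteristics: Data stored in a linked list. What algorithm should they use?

Best choice: Merge sort
Reason: Merge sort doesn't require random access; can be done in O(1) extra space for linked lists


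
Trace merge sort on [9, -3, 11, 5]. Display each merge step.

Divide and conquer:
  Merge [9] + [-3] -> [-3, 9]
  Merge [11] + [5] -> [5, 11]
  Merge [-3, 9] + [5, 11] -> [-3, 5, 9, 11]


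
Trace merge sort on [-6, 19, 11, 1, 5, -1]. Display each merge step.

Divide and conquer:
  Merge [19] + [11] -> [11, 19]
  Merge [-6] + [11, 19] -> [-6, 11, 19]
  Merge [5] + [-1] -> [-1, 5]
  Merge [1] + [-1, 5] -> [-1, 1, 5]
  Merge [-6, 11, 19] + [-1, 1, 5] -> [-6, -1, 1, 5, 11, 19]
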